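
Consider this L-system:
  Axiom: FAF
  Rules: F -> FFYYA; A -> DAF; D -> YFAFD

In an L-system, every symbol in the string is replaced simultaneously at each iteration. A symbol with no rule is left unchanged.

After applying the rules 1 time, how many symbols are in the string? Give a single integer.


Answer: 13

Derivation:
Step 0: length = 3
Step 1: length = 13


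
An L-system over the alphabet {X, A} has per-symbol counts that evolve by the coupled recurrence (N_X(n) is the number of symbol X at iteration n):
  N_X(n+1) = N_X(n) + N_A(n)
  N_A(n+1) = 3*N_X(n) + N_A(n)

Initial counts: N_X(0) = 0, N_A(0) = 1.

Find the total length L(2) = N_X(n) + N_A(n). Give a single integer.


Step 0: N_X=0, N_A=1, L=1
Step 1: N_X=1, N_A=1, L=2
Step 2: N_X=2, N_A=4, L=6

Answer: 6


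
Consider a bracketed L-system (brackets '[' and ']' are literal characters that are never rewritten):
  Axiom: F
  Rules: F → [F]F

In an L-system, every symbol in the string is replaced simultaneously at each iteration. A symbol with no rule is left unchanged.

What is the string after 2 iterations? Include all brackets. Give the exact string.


Step 0: F
Step 1: [F]F
Step 2: [[F]F][F]F

Answer: [[F]F][F]F


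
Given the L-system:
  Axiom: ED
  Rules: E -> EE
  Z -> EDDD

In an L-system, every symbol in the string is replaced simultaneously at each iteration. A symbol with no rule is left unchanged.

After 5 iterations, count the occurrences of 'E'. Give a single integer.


Answer: 32

Derivation:
Step 0: ED  (1 'E')
Step 1: EED  (2 'E')
Step 2: EEEED  (4 'E')
Step 3: EEEEEEEED  (8 'E')
Step 4: EEEEEEEEEEEEEEEED  (16 'E')
Step 5: EEEEEEEEEEEEEEEEEEEEEEEEEEEEEEEED  (32 'E')


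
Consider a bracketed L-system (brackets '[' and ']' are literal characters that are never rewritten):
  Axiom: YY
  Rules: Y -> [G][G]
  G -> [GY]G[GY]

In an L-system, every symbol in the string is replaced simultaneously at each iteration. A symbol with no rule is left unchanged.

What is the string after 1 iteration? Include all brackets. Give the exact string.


Step 0: YY
Step 1: [G][G][G][G]

Answer: [G][G][G][G]


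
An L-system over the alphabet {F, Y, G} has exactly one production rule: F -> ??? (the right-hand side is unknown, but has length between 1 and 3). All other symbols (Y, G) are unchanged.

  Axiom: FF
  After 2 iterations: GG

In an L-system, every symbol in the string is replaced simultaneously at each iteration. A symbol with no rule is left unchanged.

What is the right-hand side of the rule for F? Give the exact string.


Answer: G

Derivation:
Trying F -> G:
  Step 0: FF
  Step 1: GG
  Step 2: GG
Matches the given result.


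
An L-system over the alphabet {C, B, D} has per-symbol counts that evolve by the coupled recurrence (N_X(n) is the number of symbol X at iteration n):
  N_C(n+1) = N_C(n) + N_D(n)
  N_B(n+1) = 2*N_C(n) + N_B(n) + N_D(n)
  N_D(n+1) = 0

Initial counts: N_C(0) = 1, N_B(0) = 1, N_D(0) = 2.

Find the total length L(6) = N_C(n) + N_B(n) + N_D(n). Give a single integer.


Step 0: N_C=1, N_B=1, N_D=2, L=4
Step 1: N_C=3, N_B=5, N_D=0, L=8
Step 2: N_C=3, N_B=11, N_D=0, L=14
Step 3: N_C=3, N_B=17, N_D=0, L=20
Step 4: N_C=3, N_B=23, N_D=0, L=26
Step 5: N_C=3, N_B=29, N_D=0, L=32
Step 6: N_C=3, N_B=35, N_D=0, L=38

Answer: 38


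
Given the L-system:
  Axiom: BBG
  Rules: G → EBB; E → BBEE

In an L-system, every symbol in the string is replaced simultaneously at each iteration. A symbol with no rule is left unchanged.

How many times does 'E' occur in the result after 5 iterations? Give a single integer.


Answer: 16

Derivation:
Step 0: BBG  (0 'E')
Step 1: BBEBB  (1 'E')
Step 2: BBBBEEBB  (2 'E')
Step 3: BBBBBBEEBBEEBB  (4 'E')
Step 4: BBBBBBBBEEBBEEBBBBEEBBEEBB  (8 'E')
Step 5: BBBBBBBBBBEEBBEEBBBBEEBBEEBBBBBBEEBBEEBBBBEEBBEEBB  (16 'E')


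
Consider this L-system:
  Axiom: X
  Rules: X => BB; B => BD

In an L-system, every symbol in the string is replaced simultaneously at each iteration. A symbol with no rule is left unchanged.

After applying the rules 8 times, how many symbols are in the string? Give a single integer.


Answer: 16

Derivation:
Step 0: length = 1
Step 1: length = 2
Step 2: length = 4
Step 3: length = 6
Step 4: length = 8
Step 5: length = 10
Step 6: length = 12
Step 7: length = 14
Step 8: length = 16


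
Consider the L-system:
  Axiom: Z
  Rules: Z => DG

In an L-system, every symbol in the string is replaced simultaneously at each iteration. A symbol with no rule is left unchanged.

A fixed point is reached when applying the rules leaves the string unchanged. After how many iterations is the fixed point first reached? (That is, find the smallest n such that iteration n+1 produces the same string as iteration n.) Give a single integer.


Step 0: Z
Step 1: DG
Step 2: DG  (unchanged — fixed point at step 1)

Answer: 1


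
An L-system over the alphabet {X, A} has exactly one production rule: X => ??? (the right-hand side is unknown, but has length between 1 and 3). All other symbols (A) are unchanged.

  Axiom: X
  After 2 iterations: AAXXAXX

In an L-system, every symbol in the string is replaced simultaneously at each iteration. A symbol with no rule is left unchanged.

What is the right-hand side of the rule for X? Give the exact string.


Answer: AXX

Derivation:
Trying X => AXX:
  Step 0: X
  Step 1: AXX
  Step 2: AAXXAXX
Matches the given result.


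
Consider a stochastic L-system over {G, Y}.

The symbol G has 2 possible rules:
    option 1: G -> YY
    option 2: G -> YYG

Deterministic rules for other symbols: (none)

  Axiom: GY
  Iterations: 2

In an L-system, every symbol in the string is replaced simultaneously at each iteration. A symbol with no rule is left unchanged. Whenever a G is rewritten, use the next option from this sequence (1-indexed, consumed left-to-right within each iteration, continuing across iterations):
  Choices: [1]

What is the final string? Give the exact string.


Step 0: GY
Step 1: YYY  (used choices [1])
Step 2: YYY  (used choices [])

Answer: YYY


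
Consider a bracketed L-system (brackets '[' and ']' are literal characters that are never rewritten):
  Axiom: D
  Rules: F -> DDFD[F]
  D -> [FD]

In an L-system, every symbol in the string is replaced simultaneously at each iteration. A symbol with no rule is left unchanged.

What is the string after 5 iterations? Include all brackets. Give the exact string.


Answer: [[[FD][FD]DDFD[F][FD][DDFD[F]][DDFD[F][FD]]][[FD][FD]DDFD[F][FD][DDFD[F]][DDFD[F][FD]]][DDFD[F][FD]][DDFD[F][FD]][FD][FD]DDFD[F][FD][DDFD[F]][DDFD[F][FD]][[FD][FD]DDFD[F][FD][DDFD[F]]][[FD][FD]DDFD[F][FD][DDFD[F]][DDFD[F][FD]]][[DDFD[F][FD]][DDFD[F][FD]][FD][FD]DDFD[F][FD][DDFD[F]][DDFD[F][FD]][[FD][FD]DDFD[F][FD][DDFD[F]]]][[DDFD[F][FD]][DDFD[F][FD]][FD][FD]DDFD[F][FD][DDFD[F]][DDFD[F][FD]][[FD][FD]DDFD[F][FD][DDFD[F]]][[FD][FD]DDFD[F][FD][DDFD[F]][DDFD[F][FD]]]]]

Derivation:
Step 0: D
Step 1: [FD]
Step 2: [DDFD[F][FD]]
Step 3: [[FD][FD]DDFD[F][FD][DDFD[F]][DDFD[F][FD]]]
Step 4: [[DDFD[F][FD]][DDFD[F][FD]][FD][FD]DDFD[F][FD][DDFD[F]][DDFD[F][FD]][[FD][FD]DDFD[F][FD][DDFD[F]]][[FD][FD]DDFD[F][FD][DDFD[F]][DDFD[F][FD]]]]
Step 5: [[[FD][FD]DDFD[F][FD][DDFD[F]][DDFD[F][FD]]][[FD][FD]DDFD[F][FD][DDFD[F]][DDFD[F][FD]]][DDFD[F][FD]][DDFD[F][FD]][FD][FD]DDFD[F][FD][DDFD[F]][DDFD[F][FD]][[FD][FD]DDFD[F][FD][DDFD[F]]][[FD][FD]DDFD[F][FD][DDFD[F]][DDFD[F][FD]]][[DDFD[F][FD]][DDFD[F][FD]][FD][FD]DDFD[F][FD][DDFD[F]][DDFD[F][FD]][[FD][FD]DDFD[F][FD][DDFD[F]]]][[DDFD[F][FD]][DDFD[F][FD]][FD][FD]DDFD[F][FD][DDFD[F]][DDFD[F][FD]][[FD][FD]DDFD[F][FD][DDFD[F]]][[FD][FD]DDFD[F][FD][DDFD[F]][DDFD[F][FD]]]]]


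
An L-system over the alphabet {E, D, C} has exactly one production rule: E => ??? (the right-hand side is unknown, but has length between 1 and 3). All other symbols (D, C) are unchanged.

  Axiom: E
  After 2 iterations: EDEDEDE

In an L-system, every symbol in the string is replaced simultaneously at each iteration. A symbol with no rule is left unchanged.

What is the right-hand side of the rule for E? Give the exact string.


Trying E => EDE:
  Step 0: E
  Step 1: EDE
  Step 2: EDEDEDE
Matches the given result.

Answer: EDE


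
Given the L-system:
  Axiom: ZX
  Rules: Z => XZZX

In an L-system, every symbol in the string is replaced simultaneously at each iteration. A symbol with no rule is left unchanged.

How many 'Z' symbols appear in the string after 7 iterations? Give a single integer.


Answer: 128

Derivation:
Step 0: ZX  (1 'Z')
Step 1: XZZXX  (2 'Z')
Step 2: XXZZXXZZXXX  (4 'Z')
Step 3: XXXZZXXZZXXXXZZXXZZXXXX  (8 'Z')
Step 4: XXXXZZXXZZXXXXZZXXZZXXXXXXZZXXZZXXXXZZXXZZXXXXX  (16 'Z')
Step 5: XXXXXZZXXZZXXXXZZXXZZXXXXXXZZXXZZXXXXZZXXZZXXXXXXXXZZXXZZXXXXZZXXZZXXXXXXZZXXZZXXXXZZXXZZXXXXXX  (32 'Z')
Step 6: XXXXXXZZXXZZXXXXZZXXZZXXXXXXZZXXZZXXXXZZXXZZXXXXXXXXZZXXZZXXXXZZXXZZXXXXXXZZXXZZXXXXZZXXZZXXXXXXXXXXZZXXZZXXXXZZXXZZXXXXXXZZXXZZXXXXZZXXZZXXXXXXXXZZXXZZXXXXZZXXZZXXXXXXZZXXZZXXXXZZXXZZXXXXXXX  (64 'Z')
Step 7: XXXXXXXZZXXZZXXXXZZXXZZXXXXXXZZXXZZXXXXZZXXZZXXXXXXXXZZXXZZXXXXZZXXZZXXXXXXZZXXZZXXXXZZXXZZXXXXXXXXXXZZXXZZXXXXZZXXZZXXXXXXZZXXZZXXXXZZXXZZXXXXXXXXZZXXZZXXXXZZXXZZXXXXXXZZXXZZXXXXZZXXZZXXXXXXXXXXXXZZXXZZXXXXZZXXZZXXXXXXZZXXZZXXXXZZXXZZXXXXXXXXZZXXZZXXXXZZXXZZXXXXXXZZXXZZXXXXZZXXZZXXXXXXXXXXZZXXZZXXXXZZXXZZXXXXXXZZXXZZXXXXZZXXZZXXXXXXXXZZXXZZXXXXZZXXZZXXXXXXZZXXZZXXXXZZXXZZXXXXXXXX  (128 'Z')


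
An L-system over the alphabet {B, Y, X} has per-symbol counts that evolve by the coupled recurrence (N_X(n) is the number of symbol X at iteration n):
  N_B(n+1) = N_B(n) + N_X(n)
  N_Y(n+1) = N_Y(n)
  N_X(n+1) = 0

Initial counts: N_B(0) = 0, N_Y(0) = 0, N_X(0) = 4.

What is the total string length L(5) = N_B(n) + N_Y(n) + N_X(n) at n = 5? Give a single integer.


Step 0: N_B=0, N_Y=0, N_X=4, L=4
Step 1: N_B=4, N_Y=0, N_X=0, L=4
Step 2: N_B=4, N_Y=0, N_X=0, L=4
Step 3: N_B=4, N_Y=0, N_X=0, L=4
Step 4: N_B=4, N_Y=0, N_X=0, L=4
Step 5: N_B=4, N_Y=0, N_X=0, L=4

Answer: 4


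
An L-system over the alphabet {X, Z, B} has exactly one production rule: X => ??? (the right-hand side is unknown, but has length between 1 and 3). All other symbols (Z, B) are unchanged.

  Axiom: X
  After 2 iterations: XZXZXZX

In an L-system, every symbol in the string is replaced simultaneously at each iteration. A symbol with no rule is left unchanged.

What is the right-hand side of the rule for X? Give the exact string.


Trying X => XZX:
  Step 0: X
  Step 1: XZX
  Step 2: XZXZXZX
Matches the given result.

Answer: XZX


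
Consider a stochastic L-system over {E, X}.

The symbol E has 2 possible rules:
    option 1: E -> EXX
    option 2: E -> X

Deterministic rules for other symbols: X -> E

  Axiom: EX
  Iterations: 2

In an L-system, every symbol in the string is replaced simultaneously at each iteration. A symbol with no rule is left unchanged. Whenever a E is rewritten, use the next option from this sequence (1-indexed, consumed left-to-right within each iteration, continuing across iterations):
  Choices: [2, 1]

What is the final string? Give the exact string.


Answer: EEXX

Derivation:
Step 0: EX
Step 1: XE  (used choices [2])
Step 2: EEXX  (used choices [1])


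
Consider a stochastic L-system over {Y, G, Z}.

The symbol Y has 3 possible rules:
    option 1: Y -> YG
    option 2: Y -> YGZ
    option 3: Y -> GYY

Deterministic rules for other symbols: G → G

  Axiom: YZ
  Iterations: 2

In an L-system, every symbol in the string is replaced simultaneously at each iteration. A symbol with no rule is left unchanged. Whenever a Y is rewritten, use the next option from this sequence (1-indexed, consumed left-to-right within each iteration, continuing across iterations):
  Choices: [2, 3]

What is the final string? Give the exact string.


Step 0: YZ
Step 1: YGZZ  (used choices [2])
Step 2: GYYGZZ  (used choices [3])

Answer: GYYGZZ


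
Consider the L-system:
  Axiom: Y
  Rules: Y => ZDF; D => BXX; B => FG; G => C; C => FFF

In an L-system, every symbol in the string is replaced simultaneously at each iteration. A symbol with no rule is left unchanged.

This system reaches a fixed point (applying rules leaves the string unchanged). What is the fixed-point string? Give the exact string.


Step 0: Y
Step 1: ZDF
Step 2: ZBXXF
Step 3: ZFGXXF
Step 4: ZFCXXF
Step 5: ZFFFFXXF
Step 6: ZFFFFXXF  (unchanged — fixed point at step 5)

Answer: ZFFFFXXF


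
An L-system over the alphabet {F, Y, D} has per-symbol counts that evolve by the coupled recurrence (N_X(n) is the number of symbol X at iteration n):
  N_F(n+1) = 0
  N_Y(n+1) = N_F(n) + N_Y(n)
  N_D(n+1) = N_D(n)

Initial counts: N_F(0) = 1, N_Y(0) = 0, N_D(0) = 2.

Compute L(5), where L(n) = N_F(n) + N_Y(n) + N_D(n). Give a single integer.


Answer: 3

Derivation:
Step 0: N_F=1, N_Y=0, N_D=2, L=3
Step 1: N_F=0, N_Y=1, N_D=2, L=3
Step 2: N_F=0, N_Y=1, N_D=2, L=3
Step 3: N_F=0, N_Y=1, N_D=2, L=3
Step 4: N_F=0, N_Y=1, N_D=2, L=3
Step 5: N_F=0, N_Y=1, N_D=2, L=3


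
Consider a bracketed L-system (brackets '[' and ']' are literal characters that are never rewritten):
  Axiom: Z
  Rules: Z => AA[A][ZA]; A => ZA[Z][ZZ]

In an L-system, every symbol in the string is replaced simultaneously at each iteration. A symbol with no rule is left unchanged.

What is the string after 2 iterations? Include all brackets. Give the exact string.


Answer: ZA[Z][ZZ]ZA[Z][ZZ][ZA[Z][ZZ]][AA[A][ZA]ZA[Z][ZZ]]

Derivation:
Step 0: Z
Step 1: AA[A][ZA]
Step 2: ZA[Z][ZZ]ZA[Z][ZZ][ZA[Z][ZZ]][AA[A][ZA]ZA[Z][ZZ]]


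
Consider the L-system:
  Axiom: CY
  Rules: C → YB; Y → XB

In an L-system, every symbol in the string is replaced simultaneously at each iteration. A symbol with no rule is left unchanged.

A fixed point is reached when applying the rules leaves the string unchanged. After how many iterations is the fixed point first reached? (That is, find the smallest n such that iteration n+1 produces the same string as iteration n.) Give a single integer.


Answer: 2

Derivation:
Step 0: CY
Step 1: YBXB
Step 2: XBBXB
Step 3: XBBXB  (unchanged — fixed point at step 2)


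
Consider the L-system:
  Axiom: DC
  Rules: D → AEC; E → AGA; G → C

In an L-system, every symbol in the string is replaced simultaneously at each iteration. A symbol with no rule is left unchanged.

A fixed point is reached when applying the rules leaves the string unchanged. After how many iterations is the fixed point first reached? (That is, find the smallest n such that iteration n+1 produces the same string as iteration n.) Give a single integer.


Answer: 3

Derivation:
Step 0: DC
Step 1: AECC
Step 2: AAGACC
Step 3: AACACC
Step 4: AACACC  (unchanged — fixed point at step 3)


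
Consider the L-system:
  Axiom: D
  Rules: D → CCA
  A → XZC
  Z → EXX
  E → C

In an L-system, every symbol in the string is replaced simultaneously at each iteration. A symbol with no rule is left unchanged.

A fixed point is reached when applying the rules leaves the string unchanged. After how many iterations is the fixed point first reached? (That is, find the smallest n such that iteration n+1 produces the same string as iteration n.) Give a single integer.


Answer: 4

Derivation:
Step 0: D
Step 1: CCA
Step 2: CCXZC
Step 3: CCXEXXC
Step 4: CCXCXXC
Step 5: CCXCXXC  (unchanged — fixed point at step 4)


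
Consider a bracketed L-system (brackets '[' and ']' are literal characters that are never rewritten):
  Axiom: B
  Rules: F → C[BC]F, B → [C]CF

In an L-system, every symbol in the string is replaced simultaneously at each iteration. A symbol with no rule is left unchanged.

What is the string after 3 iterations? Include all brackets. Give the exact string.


Step 0: B
Step 1: [C]CF
Step 2: [C]CC[BC]F
Step 3: [C]CC[[C]CFC]C[BC]F

Answer: [C]CC[[C]CFC]C[BC]F


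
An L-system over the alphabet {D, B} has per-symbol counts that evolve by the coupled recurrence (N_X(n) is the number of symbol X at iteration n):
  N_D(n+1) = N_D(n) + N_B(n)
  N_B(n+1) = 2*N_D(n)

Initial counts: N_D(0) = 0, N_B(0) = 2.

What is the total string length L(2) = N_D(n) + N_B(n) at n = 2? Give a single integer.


Answer: 6

Derivation:
Step 0: N_D=0, N_B=2, L=2
Step 1: N_D=2, N_B=0, L=2
Step 2: N_D=2, N_B=4, L=6


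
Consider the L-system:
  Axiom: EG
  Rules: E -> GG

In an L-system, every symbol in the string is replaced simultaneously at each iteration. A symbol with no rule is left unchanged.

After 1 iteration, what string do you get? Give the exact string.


Answer: GGG

Derivation:
Step 0: EG
Step 1: GGG


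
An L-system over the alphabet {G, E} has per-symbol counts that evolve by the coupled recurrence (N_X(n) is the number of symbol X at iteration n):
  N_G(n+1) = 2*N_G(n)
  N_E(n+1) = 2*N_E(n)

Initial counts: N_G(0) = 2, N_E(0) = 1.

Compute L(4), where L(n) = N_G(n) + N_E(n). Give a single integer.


Step 0: N_G=2, N_E=1, L=3
Step 1: N_G=4, N_E=2, L=6
Step 2: N_G=8, N_E=4, L=12
Step 3: N_G=16, N_E=8, L=24
Step 4: N_G=32, N_E=16, L=48

Answer: 48


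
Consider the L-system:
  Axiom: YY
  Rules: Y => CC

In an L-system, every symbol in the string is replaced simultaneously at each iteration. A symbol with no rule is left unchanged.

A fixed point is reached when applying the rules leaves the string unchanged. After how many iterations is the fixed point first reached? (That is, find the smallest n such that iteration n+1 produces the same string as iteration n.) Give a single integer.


Answer: 1

Derivation:
Step 0: YY
Step 1: CCCC
Step 2: CCCC  (unchanged — fixed point at step 1)


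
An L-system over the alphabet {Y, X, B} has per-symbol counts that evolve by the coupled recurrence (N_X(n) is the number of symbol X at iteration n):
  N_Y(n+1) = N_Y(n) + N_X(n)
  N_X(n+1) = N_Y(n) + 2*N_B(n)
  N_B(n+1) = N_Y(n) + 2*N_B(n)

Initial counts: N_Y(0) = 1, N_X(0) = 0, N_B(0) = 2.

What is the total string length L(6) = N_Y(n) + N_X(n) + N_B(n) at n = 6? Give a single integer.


Step 0: N_Y=1, N_X=0, N_B=2, L=3
Step 1: N_Y=1, N_X=5, N_B=5, L=11
Step 2: N_Y=6, N_X=11, N_B=11, L=28
Step 3: N_Y=17, N_X=28, N_B=28, L=73
Step 4: N_Y=45, N_X=73, N_B=73, L=191
Step 5: N_Y=118, N_X=191, N_B=191, L=500
Step 6: N_Y=309, N_X=500, N_B=500, L=1309

Answer: 1309


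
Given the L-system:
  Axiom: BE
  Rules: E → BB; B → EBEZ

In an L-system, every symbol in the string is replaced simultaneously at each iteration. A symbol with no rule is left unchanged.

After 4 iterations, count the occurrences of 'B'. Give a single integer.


Step 0: BE  (1 'B')
Step 1: EBEZBB  (3 'B')
Step 2: BBEBEZBBZEBEZEBEZ  (7 'B')
Step 3: EBEZEBEZBBEBEZBBZEBEZEBEZZBBEBEZBBZBBEBEZBBZ  (19 'B')
Step 4: BBEBEZBBZBBEBEZBBZEBEZEBEZBBEBEZBBZEBEZEBEZZBBEBEZBBZBBEBEZBBZZEBEZEBEZBBEBEZBBZEBEZEBEZZEBEZEBEZBBEBEZBBZEBEZEBEZZ  (47 'B')

Answer: 47


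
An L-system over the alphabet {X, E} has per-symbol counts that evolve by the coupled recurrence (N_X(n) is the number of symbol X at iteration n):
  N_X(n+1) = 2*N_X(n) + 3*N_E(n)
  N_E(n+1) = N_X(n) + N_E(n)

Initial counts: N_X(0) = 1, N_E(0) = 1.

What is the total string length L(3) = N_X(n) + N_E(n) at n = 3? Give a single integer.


Answer: 76

Derivation:
Step 0: N_X=1, N_E=1, L=2
Step 1: N_X=5, N_E=2, L=7
Step 2: N_X=16, N_E=7, L=23
Step 3: N_X=53, N_E=23, L=76


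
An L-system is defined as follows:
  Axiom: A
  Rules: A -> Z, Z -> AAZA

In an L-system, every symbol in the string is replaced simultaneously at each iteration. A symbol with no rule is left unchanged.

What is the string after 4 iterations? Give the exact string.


Step 0: A
Step 1: Z
Step 2: AAZA
Step 3: ZZAAZAZ
Step 4: AAZAAAZAZZAAZAZAAZA

Answer: AAZAAAZAZZAAZAZAAZA


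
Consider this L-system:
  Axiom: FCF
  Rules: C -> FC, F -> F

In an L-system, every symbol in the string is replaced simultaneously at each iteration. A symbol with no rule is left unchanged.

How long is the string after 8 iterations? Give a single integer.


Step 0: length = 3
Step 1: length = 4
Step 2: length = 5
Step 3: length = 6
Step 4: length = 7
Step 5: length = 8
Step 6: length = 9
Step 7: length = 10
Step 8: length = 11

Answer: 11


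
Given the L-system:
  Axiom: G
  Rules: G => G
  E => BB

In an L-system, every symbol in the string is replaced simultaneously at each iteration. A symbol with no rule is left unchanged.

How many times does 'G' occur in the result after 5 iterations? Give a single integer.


Step 0: G  (1 'G')
Step 1: G  (1 'G')
Step 2: G  (1 'G')
Step 3: G  (1 'G')
Step 4: G  (1 'G')
Step 5: G  (1 'G')

Answer: 1


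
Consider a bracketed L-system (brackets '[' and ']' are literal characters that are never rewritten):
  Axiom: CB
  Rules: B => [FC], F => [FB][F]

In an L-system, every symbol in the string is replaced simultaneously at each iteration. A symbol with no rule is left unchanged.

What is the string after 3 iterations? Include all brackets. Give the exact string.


Step 0: CB
Step 1: C[FC]
Step 2: C[[FB][F]C]
Step 3: C[[[FB][F][FC]][[FB][F]]C]

Answer: C[[[FB][F][FC]][[FB][F]]C]


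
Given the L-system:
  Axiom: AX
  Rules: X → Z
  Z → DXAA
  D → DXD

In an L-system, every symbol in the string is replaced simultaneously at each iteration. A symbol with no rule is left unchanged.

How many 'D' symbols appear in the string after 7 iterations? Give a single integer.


Step 0: AX  (0 'D')
Step 1: AZ  (0 'D')
Step 2: ADXAA  (1 'D')
Step 3: ADXDZAA  (2 'D')
Step 4: ADXDZDXDDXAAAA  (5 'D')
Step 5: ADXDZDXDDXAADXDZDXDDXDZAAAA  (11 'D')
Step 6: ADXDZDXDDXAADXDZDXDDXDZAADXDZDXDDXAADXDZDXDDXDZDXDDXAAAAAA  (25 'D')
Step 7: ADXDZDXDDXAADXDZDXDDXDZAADXDZDXDDXAADXDZDXDDXDZDXDDXAAAADXDZDXDDXAADXDZDXDDXDZAADXDZDXDDXAADXDZDXDDXDZDXDDXAADXDZDXDDXDZAAAAAA  (56 'D')

Answer: 56


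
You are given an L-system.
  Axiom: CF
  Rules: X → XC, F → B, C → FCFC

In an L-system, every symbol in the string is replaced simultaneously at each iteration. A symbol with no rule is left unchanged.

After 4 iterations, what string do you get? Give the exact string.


Answer: BBBFCFCBFCFCBBFCFCBFCFCBBBFCFCBFCFCBBFCFCBFCFCB

Derivation:
Step 0: CF
Step 1: FCFCB
Step 2: BFCFCBFCFCB
Step 3: BBFCFCBFCFCBBFCFCBFCFCB
Step 4: BBBFCFCBFCFCBBFCFCBFCFCBBBFCFCBFCFCBBFCFCBFCFCB


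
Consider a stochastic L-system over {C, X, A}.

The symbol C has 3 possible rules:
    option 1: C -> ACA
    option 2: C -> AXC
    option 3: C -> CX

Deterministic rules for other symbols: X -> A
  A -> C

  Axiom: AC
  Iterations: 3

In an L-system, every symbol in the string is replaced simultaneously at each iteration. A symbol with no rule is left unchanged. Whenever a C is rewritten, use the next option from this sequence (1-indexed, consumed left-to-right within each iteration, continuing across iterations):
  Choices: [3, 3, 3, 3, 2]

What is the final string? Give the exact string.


Answer: CXAAXCAC

Derivation:
Step 0: AC
Step 1: CCX  (used choices [3])
Step 2: CXCXA  (used choices [3, 3])
Step 3: CXAAXCAC  (used choices [3, 2])


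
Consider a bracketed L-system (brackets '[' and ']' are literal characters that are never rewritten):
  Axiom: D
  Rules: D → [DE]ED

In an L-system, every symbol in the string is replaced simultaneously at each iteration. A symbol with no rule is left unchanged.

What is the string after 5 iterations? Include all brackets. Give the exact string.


Step 0: D
Step 1: [DE]ED
Step 2: [[DE]EDE]E[DE]ED
Step 3: [[[DE]EDE]E[DE]EDE]E[[DE]EDE]E[DE]ED
Step 4: [[[[DE]EDE]E[DE]EDE]E[[DE]EDE]E[DE]EDE]E[[[DE]EDE]E[DE]EDE]E[[DE]EDE]E[DE]ED
Step 5: [[[[[DE]EDE]E[DE]EDE]E[[DE]EDE]E[DE]EDE]E[[[DE]EDE]E[DE]EDE]E[[DE]EDE]E[DE]EDE]E[[[[DE]EDE]E[DE]EDE]E[[DE]EDE]E[DE]EDE]E[[[DE]EDE]E[DE]EDE]E[[DE]EDE]E[DE]ED

Answer: [[[[[DE]EDE]E[DE]EDE]E[[DE]EDE]E[DE]EDE]E[[[DE]EDE]E[DE]EDE]E[[DE]EDE]E[DE]EDE]E[[[[DE]EDE]E[DE]EDE]E[[DE]EDE]E[DE]EDE]E[[[DE]EDE]E[DE]EDE]E[[DE]EDE]E[DE]ED


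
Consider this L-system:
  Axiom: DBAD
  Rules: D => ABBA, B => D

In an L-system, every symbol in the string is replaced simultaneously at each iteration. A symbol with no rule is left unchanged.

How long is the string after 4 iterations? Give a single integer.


Answer: 31

Derivation:
Step 0: length = 4
Step 1: length = 10
Step 2: length = 13
Step 3: length = 25
Step 4: length = 31


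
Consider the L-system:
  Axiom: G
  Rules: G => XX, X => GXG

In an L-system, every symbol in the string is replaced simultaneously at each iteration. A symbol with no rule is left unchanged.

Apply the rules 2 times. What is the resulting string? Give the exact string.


Answer: GXGGXG

Derivation:
Step 0: G
Step 1: XX
Step 2: GXGGXG


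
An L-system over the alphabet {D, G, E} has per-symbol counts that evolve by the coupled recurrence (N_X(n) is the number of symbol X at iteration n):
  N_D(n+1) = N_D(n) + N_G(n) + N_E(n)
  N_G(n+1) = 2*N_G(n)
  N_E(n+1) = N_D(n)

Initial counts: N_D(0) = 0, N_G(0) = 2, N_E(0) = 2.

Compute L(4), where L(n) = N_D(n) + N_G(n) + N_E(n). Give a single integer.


Answer: 96

Derivation:
Step 0: N_D=0, N_G=2, N_E=2, L=4
Step 1: N_D=4, N_G=4, N_E=0, L=8
Step 2: N_D=8, N_G=8, N_E=4, L=20
Step 3: N_D=20, N_G=16, N_E=8, L=44
Step 4: N_D=44, N_G=32, N_E=20, L=96


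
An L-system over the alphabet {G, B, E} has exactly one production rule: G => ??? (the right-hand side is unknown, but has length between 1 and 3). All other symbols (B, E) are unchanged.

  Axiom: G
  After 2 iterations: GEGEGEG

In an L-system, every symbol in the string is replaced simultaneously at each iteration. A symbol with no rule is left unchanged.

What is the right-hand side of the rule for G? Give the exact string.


Trying G => GEG:
  Step 0: G
  Step 1: GEG
  Step 2: GEGEGEG
Matches the given result.

Answer: GEG


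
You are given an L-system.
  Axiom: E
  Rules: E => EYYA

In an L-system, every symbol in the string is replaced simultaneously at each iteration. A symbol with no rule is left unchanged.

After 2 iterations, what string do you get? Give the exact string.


Step 0: E
Step 1: EYYA
Step 2: EYYAYYA

Answer: EYYAYYA


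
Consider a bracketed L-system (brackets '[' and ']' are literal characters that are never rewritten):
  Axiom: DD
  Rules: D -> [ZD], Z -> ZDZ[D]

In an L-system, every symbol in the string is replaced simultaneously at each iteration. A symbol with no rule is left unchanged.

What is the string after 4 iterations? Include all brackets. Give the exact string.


Answer: [ZDZ[D][ZD]ZDZ[D][[ZD]][ZDZ[D][ZD]]ZDZ[D][ZD]ZDZ[D][[ZD]][[ZDZ[D][ZD]]][ZDZ[D][ZD]ZDZ[D][[ZD]][ZDZ[D][ZD]]]][ZDZ[D][ZD]ZDZ[D][[ZD]][ZDZ[D][ZD]]ZDZ[D][ZD]ZDZ[D][[ZD]][[ZDZ[D][ZD]]][ZDZ[D][ZD]ZDZ[D][[ZD]][ZDZ[D][ZD]]]]

Derivation:
Step 0: DD
Step 1: [ZD][ZD]
Step 2: [ZDZ[D][ZD]][ZDZ[D][ZD]]
Step 3: [ZDZ[D][ZD]ZDZ[D][[ZD]][ZDZ[D][ZD]]][ZDZ[D][ZD]ZDZ[D][[ZD]][ZDZ[D][ZD]]]
Step 4: [ZDZ[D][ZD]ZDZ[D][[ZD]][ZDZ[D][ZD]]ZDZ[D][ZD]ZDZ[D][[ZD]][[ZDZ[D][ZD]]][ZDZ[D][ZD]ZDZ[D][[ZD]][ZDZ[D][ZD]]]][ZDZ[D][ZD]ZDZ[D][[ZD]][ZDZ[D][ZD]]ZDZ[D][ZD]ZDZ[D][[ZD]][[ZDZ[D][ZD]]][ZDZ[D][ZD]ZDZ[D][[ZD]][ZDZ[D][ZD]]]]


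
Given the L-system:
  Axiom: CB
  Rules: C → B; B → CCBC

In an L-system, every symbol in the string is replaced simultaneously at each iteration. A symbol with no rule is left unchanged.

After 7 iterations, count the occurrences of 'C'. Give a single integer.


Answer: 411

Derivation:
Step 0: CB  (1 'C')
Step 1: BCCBC  (3 'C')
Step 2: CCBCBBCCBCB  (6 'C')
Step 3: BBCCBCBCCBCCCBCBBCCBCBCCBC  (15 'C')
Step 4: CCBCCCBCBBCCBCBCCBCBBCCBCBBBCCBCBCCBCCCBCBBCCBCBCCBCBBCCBCB  (33 'C')
Step 5: BBCCBCBBBCCBCBCCBCCCBCBBCCBCBCCBCBBCCBCBCCBCCCBCBBCCBCBCCBCCCBCCCBCBBCCBCBCCBCBBCCBCBBBCCBCBCCBCCCBCBBCCBCBCCBCBBCCBCBCCBCCCBCBBCCBCBCCBC  (78 'C')
Step 6: CCBCCCBCBBCCBCBCCBCCCBCCCBCBBCCBCBCCBCBBCCBCBBBCCBCBCCBCCCBCBBCCBCBCCBCBBCCBCBCCBCCCBCBBCCBCBCCBCBBCCBCBBBCCBCBCCBCCCBCBBCCBCBCCBCBBCCBCBBBCCBCBBBCCBCBCCBCCCBCBBCCBCBCCBCBBCCBCBCCBCCCBCBBCCBCBCCBCCCBCCCBCBBCCBCBCCBCBBCCBCBBBCCBCBCCBCCCBCBBCCBCBCCBCBBCCBCBCCBCCCBCBBCCBCBCCBCBBCCBCBBBCCBCBCCBCCCBCBBCCBCBCCBCBBCCBCB  (177 'C')
Step 7: BBCCBCBBBCCBCBCCBCCCBCBBCCBCBCCBCBBCCBCBBBCCBCBBBCCBCBCCBCCCBCBBCCBCBCCBCBBCCBCBCCBCCCBCBBCCBCBCCBCCCBCCCBCBBCCBCBCCBCBBCCBCBBBCCBCBCCBCCCBCBBCCBCBCCBCBBCCBCBCCBCCCBCBBCCBCBCCBCBBCCBCBBBCCBCBCCBCCCBCBBCCBCBCCBCBBCCBCBCCBCCCBCBBCCBCBCCBCCCBCCCBCBBCCBCBCCBCBBCCBCBBBCCBCBCCBCCCBCBBCCBCBCCBCBBCCBCBCCBCCCBCBBCCBCBCCBCCCBCCCBCBBCCBCBCCBCCCBCCCBCBBCCBCBCCBCBBCCBCBBBCCBCBCCBCCCBCBBCCBCBCCBCBBCCBCBCCBCCCBCBBCCBCBCCBCBBCCBCBBBCCBCBCCBCCCBCBBCCBCBCCBCBBCCBCBBBCCBCBBBCCBCBCCBCCCBCBBCCBCBCCBCBBCCBCBCCBCCCBCBBCCBCBCCBCCCBCCCBCBBCCBCBCCBCBBCCBCBBBCCBCBCCBCCCBCBBCCBCBCCBCBBCCBCBCCBCCCBCBBCCBCBCCBCBBCCBCBBBCCBCBCCBCCCBCBBCCBCBCCBCBBCCBCBCCBCCCBCBBCCBCBCCBCCCBCCCBCBBCCBCBCCBCBBCCBCBBBCCBCBCCBCCCBCBBCCBCBCCBCBBCCBCBCCBCCCBCBBCCBCBCCBC  (411 'C')


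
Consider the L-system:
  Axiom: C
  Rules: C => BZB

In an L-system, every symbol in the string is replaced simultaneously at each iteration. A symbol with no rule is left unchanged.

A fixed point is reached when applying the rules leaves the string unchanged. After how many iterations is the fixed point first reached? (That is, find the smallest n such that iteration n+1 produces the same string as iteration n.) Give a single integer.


Answer: 1

Derivation:
Step 0: C
Step 1: BZB
Step 2: BZB  (unchanged — fixed point at step 1)


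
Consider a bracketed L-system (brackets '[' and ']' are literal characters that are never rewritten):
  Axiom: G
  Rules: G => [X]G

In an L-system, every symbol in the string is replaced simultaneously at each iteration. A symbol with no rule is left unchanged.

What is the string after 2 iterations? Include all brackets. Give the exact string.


Answer: [X][X]G

Derivation:
Step 0: G
Step 1: [X]G
Step 2: [X][X]G


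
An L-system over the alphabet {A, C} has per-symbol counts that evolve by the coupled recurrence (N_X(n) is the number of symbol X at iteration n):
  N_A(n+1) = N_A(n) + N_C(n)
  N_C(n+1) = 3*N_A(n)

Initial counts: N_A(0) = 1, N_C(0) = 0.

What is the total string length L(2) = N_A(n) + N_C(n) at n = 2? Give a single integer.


Step 0: N_A=1, N_C=0, L=1
Step 1: N_A=1, N_C=3, L=4
Step 2: N_A=4, N_C=3, L=7

Answer: 7


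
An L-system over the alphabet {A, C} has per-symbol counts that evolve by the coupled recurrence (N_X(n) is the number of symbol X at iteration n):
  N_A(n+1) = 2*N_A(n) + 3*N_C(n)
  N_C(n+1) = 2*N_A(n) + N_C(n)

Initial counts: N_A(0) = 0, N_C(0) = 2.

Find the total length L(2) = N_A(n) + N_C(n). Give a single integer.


Answer: 32

Derivation:
Step 0: N_A=0, N_C=2, L=2
Step 1: N_A=6, N_C=2, L=8
Step 2: N_A=18, N_C=14, L=32


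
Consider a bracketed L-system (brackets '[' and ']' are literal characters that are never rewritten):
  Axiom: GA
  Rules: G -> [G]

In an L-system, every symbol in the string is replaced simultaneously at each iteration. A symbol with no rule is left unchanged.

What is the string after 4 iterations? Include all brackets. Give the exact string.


Answer: [[[[G]]]]A

Derivation:
Step 0: GA
Step 1: [G]A
Step 2: [[G]]A
Step 3: [[[G]]]A
Step 4: [[[[G]]]]A


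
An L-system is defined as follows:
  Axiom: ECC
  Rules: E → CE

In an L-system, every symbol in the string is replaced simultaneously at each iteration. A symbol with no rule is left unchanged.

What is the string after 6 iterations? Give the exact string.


Answer: CCCCCCECC

Derivation:
Step 0: ECC
Step 1: CECC
Step 2: CCECC
Step 3: CCCECC
Step 4: CCCCECC
Step 5: CCCCCECC
Step 6: CCCCCCECC


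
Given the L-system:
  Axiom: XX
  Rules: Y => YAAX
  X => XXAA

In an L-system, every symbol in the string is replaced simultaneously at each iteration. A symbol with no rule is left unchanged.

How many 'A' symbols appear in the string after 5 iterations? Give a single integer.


Step 0: XX  (0 'A')
Step 1: XXAAXXAA  (4 'A')
Step 2: XXAAXXAAAAXXAAXXAAAA  (12 'A')
Step 3: XXAAXXAAAAXXAAXXAAAAAAXXAAXXAAAAXXAAXXAAAAAA  (28 'A')
Step 4: XXAAXXAAAAXXAAXXAAAAAAXXAAXXAAAAXXAAXXAAAAAAAAXXAAXXAAAAXXAAXXAAAAAAXXAAXXAAAAXXAAXXAAAAAAAA  (60 'A')
Step 5: XXAAXXAAAAXXAAXXAAAAAAXXAAXXAAAAXXAAXXAAAAAAAAXXAAXXAAAAXXAAXXAAAAAAXXAAXXAAAAXXAAXXAAAAAAAAAAXXAAXXAAAAXXAAXXAAAAAAXXAAXXAAAAXXAAXXAAAAAAAAXXAAXXAAAAXXAAXXAAAAAAXXAAXXAAAAXXAAXXAAAAAAAAAA  (124 'A')

Answer: 124


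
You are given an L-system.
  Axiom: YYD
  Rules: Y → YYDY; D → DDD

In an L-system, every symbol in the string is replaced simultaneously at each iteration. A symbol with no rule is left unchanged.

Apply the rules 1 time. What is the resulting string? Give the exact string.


Answer: YYDYYYDYDDD

Derivation:
Step 0: YYD
Step 1: YYDYYYDYDDD


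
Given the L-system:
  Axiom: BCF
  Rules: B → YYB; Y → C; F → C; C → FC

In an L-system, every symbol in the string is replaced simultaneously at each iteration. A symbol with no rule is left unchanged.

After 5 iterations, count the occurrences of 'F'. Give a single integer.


Step 0: BCF  (1 'F')
Step 1: YYBFCC  (1 'F')
Step 2: CCYYBCFCFC  (2 'F')
Step 3: FCFCCCYYBFCCFCCFC  (5 'F')
Step 4: CFCCFCFCFCCCYYBCFCFCCFCFCCFC  (9 'F')
Step 5: FCCFCFCCFCCFCCFCFCFCCCYYBFCCFCCFCFCCFCCFCFCCFC  (16 'F')

Answer: 16


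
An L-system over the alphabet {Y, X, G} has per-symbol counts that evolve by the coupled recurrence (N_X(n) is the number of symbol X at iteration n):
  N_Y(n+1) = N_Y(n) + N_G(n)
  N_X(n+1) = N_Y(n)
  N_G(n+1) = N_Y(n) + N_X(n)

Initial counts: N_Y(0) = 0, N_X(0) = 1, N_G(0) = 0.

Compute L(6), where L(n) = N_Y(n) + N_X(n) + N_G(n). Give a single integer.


Answer: 17

Derivation:
Step 0: N_Y=0, N_X=1, N_G=0, L=1
Step 1: N_Y=0, N_X=0, N_G=1, L=1
Step 2: N_Y=1, N_X=0, N_G=0, L=1
Step 3: N_Y=1, N_X=1, N_G=1, L=3
Step 4: N_Y=2, N_X=1, N_G=2, L=5
Step 5: N_Y=4, N_X=2, N_G=3, L=9
Step 6: N_Y=7, N_X=4, N_G=6, L=17


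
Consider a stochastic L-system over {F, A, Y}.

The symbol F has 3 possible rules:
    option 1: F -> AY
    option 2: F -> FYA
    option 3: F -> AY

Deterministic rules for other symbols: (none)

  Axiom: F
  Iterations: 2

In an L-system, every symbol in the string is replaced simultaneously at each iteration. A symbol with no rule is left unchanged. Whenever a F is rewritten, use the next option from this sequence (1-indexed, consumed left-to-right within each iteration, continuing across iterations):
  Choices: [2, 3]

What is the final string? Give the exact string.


Step 0: F
Step 1: FYA  (used choices [2])
Step 2: AYYA  (used choices [3])

Answer: AYYA


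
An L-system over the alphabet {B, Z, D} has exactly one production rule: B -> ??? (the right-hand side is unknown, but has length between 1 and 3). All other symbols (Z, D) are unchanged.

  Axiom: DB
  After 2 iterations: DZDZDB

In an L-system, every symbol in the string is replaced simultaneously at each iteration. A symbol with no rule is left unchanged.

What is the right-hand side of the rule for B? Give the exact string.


Answer: ZDB

Derivation:
Trying B -> ZDB:
  Step 0: DB
  Step 1: DZDB
  Step 2: DZDZDB
Matches the given result.


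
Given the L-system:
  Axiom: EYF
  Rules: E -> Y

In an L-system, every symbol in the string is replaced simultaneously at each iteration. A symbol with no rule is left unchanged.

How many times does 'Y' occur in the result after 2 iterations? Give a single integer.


Answer: 2

Derivation:
Step 0: EYF  (1 'Y')
Step 1: YYF  (2 'Y')
Step 2: YYF  (2 'Y')


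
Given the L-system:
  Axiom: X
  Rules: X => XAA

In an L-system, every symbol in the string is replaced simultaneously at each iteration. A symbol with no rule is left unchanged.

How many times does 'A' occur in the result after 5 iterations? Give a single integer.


Answer: 10

Derivation:
Step 0: X  (0 'A')
Step 1: XAA  (2 'A')
Step 2: XAAAA  (4 'A')
Step 3: XAAAAAA  (6 'A')
Step 4: XAAAAAAAA  (8 'A')
Step 5: XAAAAAAAAAA  (10 'A')


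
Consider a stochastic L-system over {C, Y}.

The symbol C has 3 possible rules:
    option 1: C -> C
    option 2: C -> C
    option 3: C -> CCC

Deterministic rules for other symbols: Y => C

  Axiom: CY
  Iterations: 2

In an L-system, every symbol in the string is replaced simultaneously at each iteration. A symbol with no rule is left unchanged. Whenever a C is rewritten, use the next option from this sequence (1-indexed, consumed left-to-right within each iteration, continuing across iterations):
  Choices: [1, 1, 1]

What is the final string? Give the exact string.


Step 0: CY
Step 1: CC  (used choices [1])
Step 2: CC  (used choices [1, 1])

Answer: CC


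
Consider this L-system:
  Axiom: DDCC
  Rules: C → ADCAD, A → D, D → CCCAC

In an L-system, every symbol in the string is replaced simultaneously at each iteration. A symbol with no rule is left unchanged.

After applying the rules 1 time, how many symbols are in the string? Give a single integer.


Answer: 20

Derivation:
Step 0: length = 4
Step 1: length = 20


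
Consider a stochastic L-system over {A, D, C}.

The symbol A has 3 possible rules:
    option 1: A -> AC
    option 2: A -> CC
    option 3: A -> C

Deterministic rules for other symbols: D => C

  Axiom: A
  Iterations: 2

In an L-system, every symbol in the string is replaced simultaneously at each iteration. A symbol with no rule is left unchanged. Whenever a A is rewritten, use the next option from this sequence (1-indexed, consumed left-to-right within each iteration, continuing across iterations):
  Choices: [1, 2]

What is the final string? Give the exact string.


Step 0: A
Step 1: AC  (used choices [1])
Step 2: CCC  (used choices [2])

Answer: CCC


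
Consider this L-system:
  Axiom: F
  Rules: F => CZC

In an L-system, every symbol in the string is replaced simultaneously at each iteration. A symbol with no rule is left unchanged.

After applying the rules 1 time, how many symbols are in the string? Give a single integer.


Answer: 3

Derivation:
Step 0: length = 1
Step 1: length = 3


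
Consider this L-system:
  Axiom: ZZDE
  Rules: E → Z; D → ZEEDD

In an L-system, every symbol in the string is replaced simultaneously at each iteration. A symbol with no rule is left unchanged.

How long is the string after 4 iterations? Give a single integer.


Step 0: length = 4
Step 1: length = 8
Step 2: length = 16
Step 3: length = 32
Step 4: length = 64

Answer: 64


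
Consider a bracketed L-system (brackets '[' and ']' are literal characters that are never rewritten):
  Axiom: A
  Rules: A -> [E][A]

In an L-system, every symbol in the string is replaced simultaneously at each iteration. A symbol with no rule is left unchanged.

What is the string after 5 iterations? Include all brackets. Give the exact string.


Answer: [E][[E][[E][[E][[E][A]]]]]

Derivation:
Step 0: A
Step 1: [E][A]
Step 2: [E][[E][A]]
Step 3: [E][[E][[E][A]]]
Step 4: [E][[E][[E][[E][A]]]]
Step 5: [E][[E][[E][[E][[E][A]]]]]


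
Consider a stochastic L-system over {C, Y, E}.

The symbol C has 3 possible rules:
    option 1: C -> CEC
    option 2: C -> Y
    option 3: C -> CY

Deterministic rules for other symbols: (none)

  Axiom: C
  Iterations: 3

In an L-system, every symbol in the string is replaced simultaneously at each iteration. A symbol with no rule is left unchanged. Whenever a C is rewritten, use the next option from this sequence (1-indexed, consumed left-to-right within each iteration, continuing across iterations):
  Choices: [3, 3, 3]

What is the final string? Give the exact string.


Step 0: C
Step 1: CY  (used choices [3])
Step 2: CYY  (used choices [3])
Step 3: CYYY  (used choices [3])

Answer: CYYY


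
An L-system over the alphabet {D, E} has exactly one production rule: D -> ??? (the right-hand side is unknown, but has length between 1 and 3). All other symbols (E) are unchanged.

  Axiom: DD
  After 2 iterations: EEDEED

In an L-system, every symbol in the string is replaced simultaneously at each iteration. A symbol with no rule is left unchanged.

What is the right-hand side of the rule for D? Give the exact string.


Trying D -> ED:
  Step 0: DD
  Step 1: EDED
  Step 2: EEDEED
Matches the given result.

Answer: ED


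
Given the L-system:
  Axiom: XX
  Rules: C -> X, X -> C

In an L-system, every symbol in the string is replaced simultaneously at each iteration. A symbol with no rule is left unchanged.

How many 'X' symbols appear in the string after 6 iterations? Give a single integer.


Step 0: XX  (2 'X')
Step 1: CC  (0 'X')
Step 2: XX  (2 'X')
Step 3: CC  (0 'X')
Step 4: XX  (2 'X')
Step 5: CC  (0 'X')
Step 6: XX  (2 'X')

Answer: 2
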